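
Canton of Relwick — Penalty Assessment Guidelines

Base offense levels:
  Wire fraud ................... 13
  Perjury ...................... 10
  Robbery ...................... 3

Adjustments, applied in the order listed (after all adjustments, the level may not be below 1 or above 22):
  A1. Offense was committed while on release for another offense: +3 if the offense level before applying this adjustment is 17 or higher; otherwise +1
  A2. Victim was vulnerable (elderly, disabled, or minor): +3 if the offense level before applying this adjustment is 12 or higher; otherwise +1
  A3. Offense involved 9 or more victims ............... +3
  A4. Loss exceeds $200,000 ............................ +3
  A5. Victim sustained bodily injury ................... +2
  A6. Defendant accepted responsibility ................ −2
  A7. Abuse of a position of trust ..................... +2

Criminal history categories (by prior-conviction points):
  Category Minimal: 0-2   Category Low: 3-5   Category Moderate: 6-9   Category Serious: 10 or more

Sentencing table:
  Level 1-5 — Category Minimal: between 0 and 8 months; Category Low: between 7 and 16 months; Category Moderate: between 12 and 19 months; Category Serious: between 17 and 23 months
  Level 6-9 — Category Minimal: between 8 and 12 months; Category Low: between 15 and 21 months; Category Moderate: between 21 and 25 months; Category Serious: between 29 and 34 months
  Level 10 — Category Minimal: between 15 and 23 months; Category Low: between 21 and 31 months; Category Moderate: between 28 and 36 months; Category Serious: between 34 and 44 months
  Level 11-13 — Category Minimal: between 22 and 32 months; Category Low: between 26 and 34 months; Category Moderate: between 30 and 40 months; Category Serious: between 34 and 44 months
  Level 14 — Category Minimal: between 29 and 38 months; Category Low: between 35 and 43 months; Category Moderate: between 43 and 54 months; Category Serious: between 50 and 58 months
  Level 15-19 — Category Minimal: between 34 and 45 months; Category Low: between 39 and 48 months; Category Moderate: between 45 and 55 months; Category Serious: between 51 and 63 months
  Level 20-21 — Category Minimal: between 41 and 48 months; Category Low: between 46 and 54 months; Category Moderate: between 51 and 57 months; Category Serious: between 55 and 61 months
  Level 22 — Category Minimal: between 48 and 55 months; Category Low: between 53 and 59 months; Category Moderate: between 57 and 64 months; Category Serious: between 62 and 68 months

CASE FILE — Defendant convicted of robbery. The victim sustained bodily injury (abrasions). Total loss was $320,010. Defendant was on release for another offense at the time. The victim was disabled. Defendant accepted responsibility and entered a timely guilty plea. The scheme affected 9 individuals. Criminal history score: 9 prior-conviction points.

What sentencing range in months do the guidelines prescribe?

30-40 months

Base offense level for robbery: 3.
A1 applies (level before this adjustment is 3 < 17, so +1): 3 + 1 = 4.
A2 applies (level before this adjustment is 4 < 12, so +1): 4 + 1 = 5.
A3 applies: 5 + 3 = 8.
A4 applies: 8 + 3 = 11.
A5 applies: 11 + 2 = 13.
A6 applies: 13 − 2 = 11.
A7 does not apply.
Final offense level: 11.
Criminal history: 9 prior points → Category Moderate (6-9).
Level 11 falls in the 11-13 band.
Grid: Level 11-13 × Category Moderate = 30-40 months.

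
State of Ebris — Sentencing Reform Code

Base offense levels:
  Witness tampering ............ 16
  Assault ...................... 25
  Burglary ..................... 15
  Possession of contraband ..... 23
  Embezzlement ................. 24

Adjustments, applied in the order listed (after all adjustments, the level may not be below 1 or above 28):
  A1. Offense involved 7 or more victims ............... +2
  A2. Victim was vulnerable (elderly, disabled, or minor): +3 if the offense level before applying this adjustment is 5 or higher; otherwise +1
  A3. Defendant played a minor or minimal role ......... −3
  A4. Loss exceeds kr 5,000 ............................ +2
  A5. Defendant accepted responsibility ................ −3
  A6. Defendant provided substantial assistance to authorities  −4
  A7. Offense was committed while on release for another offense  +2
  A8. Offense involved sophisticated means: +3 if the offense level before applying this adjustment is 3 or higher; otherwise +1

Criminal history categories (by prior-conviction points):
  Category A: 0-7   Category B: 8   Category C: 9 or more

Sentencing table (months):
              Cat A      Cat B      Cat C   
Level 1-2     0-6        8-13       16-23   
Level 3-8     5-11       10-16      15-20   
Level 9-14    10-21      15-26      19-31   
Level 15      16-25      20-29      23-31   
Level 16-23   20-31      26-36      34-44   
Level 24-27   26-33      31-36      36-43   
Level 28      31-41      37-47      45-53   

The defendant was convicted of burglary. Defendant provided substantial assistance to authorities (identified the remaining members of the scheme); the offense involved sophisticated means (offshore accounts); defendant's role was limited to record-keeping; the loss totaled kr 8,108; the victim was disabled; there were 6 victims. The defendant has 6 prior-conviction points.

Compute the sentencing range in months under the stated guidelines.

20-31 months

Base offense level for burglary: 15.
A2 applies (level before this adjustment is 15 ≥ 5, so +3): 15 + 3 = 18.
A3 applies: 18 − 3 = 15.
A4 applies: 15 + 2 = 17.
A5 does not apply.
A6 applies: 17 − 4 = 13.
A8 applies (level before this adjustment is 13 ≥ 3, so +3): 13 + 3 = 16.
Final offense level: 16.
Criminal history: 6 prior points → Category A (0-7).
Level 16 falls in the 16-23 band.
Grid: Level 16-23 × Category A = 20-31 months.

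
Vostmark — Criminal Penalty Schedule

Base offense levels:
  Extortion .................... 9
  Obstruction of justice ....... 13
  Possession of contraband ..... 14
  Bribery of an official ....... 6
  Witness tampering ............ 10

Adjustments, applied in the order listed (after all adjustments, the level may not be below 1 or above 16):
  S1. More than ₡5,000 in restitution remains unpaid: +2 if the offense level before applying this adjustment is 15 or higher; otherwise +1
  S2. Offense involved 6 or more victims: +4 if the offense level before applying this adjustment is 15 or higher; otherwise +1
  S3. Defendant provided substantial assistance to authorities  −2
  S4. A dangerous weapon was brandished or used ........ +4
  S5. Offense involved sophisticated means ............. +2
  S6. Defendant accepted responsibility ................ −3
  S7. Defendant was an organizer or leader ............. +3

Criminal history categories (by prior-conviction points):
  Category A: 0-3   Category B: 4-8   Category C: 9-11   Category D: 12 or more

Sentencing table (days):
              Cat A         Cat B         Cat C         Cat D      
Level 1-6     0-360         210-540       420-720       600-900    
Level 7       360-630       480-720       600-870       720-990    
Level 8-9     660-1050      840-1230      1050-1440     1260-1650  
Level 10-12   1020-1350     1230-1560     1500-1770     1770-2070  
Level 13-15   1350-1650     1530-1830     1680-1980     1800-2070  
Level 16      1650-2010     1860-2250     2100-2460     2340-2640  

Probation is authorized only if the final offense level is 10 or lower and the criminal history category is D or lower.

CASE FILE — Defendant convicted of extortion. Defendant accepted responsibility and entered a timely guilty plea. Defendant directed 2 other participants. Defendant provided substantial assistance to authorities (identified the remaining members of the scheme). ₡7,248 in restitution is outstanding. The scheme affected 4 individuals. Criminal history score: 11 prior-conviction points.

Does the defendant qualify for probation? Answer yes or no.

Yes

Base offense level for extortion: 9.
S1 applies (level before this adjustment is 9 < 15, so +1): 9 + 1 = 10.
S2 does not apply.
S3 applies: 10 − 2 = 8.
S4 does not apply.
S5 does not apply.
S6 applies: 8 − 3 = 5.
S7 applies: 5 + 3 = 8.
Final offense level: 8.
Criminal history: 11 prior points → Category C (9-11).
Level 8 falls in the 8-9 band.
Grid: Level 8-9 × Category C = 1050-1440 days.
Probation check: level 8 ≤ 10 and category C ≤ D → eligible.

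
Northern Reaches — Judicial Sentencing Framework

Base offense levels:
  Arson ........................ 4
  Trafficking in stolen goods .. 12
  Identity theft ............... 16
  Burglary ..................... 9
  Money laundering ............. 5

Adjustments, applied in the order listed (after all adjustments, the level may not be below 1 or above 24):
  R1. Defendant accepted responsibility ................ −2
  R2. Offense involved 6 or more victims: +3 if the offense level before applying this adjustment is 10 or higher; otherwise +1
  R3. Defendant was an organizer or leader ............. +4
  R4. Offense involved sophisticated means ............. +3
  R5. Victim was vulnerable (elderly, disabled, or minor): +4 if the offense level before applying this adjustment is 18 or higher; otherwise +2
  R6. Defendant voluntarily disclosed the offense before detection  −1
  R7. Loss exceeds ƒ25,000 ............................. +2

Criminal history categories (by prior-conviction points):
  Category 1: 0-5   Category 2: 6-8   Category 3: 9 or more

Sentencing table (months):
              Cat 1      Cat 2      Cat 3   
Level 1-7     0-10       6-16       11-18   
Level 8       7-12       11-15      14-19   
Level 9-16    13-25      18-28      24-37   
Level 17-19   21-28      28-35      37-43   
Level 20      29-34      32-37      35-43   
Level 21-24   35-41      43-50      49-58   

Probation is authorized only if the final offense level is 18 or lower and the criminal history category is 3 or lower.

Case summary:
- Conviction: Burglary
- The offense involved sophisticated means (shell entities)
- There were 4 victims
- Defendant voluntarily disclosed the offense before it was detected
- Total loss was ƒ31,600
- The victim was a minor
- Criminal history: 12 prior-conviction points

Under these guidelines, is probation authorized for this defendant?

Yes

Base offense level for burglary: 9.
R3 does not apply.
R4 applies: 9 + 3 = 12.
R5 applies (level before this adjustment is 12 < 18, so +2): 12 + 2 = 14.
R6 applies: 14 − 1 = 13.
R7 applies: 13 + 2 = 15.
Final offense level: 15.
Criminal history: 12 prior points → Category 3 (9+).
Level 15 falls in the 9-16 band.
Grid: Level 9-16 × Category 3 = 24-37 months.
Probation check: level 15 ≤ 18 and category 3 ≤ 3 → eligible.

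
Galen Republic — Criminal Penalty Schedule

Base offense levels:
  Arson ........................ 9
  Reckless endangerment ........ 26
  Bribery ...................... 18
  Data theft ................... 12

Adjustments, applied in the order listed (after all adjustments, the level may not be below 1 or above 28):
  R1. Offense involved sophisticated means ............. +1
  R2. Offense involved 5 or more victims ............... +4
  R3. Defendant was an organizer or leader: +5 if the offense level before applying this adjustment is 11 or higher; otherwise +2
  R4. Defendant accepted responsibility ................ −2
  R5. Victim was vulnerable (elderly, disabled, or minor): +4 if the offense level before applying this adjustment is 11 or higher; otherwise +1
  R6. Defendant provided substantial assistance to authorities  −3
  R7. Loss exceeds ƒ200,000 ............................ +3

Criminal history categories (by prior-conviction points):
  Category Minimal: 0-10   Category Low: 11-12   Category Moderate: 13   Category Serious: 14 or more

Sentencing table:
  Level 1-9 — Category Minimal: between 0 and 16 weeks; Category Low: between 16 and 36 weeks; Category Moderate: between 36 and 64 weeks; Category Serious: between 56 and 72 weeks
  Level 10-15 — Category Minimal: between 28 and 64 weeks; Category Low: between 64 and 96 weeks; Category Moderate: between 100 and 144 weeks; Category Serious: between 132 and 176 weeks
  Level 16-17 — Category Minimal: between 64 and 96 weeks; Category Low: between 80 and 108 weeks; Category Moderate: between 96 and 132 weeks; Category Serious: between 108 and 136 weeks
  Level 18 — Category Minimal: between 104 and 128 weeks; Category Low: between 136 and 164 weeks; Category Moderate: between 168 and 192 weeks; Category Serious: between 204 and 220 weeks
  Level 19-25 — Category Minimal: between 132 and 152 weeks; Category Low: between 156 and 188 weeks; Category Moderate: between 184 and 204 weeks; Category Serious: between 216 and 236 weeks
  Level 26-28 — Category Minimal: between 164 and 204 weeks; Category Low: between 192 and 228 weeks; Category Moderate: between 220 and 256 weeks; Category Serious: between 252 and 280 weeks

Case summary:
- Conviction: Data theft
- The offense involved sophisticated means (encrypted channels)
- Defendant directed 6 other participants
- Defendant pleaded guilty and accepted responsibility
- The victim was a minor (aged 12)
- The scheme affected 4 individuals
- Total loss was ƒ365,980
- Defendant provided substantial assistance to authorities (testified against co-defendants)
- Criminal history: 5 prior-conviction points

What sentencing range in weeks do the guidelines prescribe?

132-152 weeks

Base offense level for data theft: 12.
R1 applies: 12 + 1 = 13.
R2 does not apply.
R3 applies (level before this adjustment is 13 ≥ 11, so +5): 13 + 5 = 18.
R4 applies: 18 − 2 = 16.
R5 applies (level before this adjustment is 16 ≥ 11, so +4): 16 + 4 = 20.
R6 applies: 20 − 3 = 17.
R7 applies: 17 + 3 = 20.
Final offense level: 20.
Criminal history: 5 prior points → Category Minimal (0-10).
Level 20 falls in the 19-25 band.
Grid: Level 19-25 × Category Minimal = 132-152 weeks.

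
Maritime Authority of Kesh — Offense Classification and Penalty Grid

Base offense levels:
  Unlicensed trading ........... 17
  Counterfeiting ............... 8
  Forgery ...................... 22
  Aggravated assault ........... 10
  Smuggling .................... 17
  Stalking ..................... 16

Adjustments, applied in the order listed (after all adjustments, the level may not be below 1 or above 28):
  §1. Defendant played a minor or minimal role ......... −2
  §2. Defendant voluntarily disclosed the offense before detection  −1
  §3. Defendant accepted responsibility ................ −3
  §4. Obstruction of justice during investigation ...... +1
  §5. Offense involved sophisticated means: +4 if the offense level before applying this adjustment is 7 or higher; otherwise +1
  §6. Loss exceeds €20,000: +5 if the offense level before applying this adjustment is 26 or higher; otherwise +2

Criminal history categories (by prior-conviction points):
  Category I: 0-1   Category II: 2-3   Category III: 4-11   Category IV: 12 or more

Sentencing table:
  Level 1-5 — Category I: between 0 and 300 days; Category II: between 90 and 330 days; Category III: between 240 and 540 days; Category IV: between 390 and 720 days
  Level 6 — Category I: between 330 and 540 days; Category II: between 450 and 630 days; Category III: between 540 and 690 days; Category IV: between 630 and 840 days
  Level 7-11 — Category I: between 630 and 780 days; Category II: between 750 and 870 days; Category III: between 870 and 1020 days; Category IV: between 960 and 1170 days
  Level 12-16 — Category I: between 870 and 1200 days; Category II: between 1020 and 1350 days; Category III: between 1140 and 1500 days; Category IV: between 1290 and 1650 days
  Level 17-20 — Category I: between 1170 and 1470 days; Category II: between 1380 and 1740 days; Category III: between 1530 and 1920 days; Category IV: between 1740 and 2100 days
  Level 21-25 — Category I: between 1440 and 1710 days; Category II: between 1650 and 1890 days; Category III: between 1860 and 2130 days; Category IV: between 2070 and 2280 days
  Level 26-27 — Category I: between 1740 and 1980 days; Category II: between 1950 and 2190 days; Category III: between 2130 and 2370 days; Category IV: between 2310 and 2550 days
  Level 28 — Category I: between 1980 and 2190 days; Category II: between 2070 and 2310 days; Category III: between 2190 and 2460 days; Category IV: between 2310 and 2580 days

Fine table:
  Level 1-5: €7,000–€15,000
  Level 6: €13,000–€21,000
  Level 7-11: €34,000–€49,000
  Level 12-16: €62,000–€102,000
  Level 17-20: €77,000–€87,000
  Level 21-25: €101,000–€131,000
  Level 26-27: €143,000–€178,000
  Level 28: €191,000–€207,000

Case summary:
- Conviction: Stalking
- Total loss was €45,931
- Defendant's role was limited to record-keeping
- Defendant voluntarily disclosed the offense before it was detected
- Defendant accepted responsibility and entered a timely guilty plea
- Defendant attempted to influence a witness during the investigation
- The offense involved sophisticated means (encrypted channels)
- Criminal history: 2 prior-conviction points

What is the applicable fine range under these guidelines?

€77,000–€87,000

Base offense level for stalking: 16.
§1 applies: 16 − 2 = 14.
§2 applies: 14 − 1 = 13.
§3 applies: 13 − 3 = 10.
§4 applies: 10 + 1 = 11.
§5 applies (level before this adjustment is 11 ≥ 7, so +4): 11 + 4 = 15.
§6 applies (level before this adjustment is 15 < 26, so +2): 15 + 2 = 17.
Final offense level: 17.
Level 17 falls in the 17-20 band.
Fine table: Level 17-20 → €77,000–€87,000.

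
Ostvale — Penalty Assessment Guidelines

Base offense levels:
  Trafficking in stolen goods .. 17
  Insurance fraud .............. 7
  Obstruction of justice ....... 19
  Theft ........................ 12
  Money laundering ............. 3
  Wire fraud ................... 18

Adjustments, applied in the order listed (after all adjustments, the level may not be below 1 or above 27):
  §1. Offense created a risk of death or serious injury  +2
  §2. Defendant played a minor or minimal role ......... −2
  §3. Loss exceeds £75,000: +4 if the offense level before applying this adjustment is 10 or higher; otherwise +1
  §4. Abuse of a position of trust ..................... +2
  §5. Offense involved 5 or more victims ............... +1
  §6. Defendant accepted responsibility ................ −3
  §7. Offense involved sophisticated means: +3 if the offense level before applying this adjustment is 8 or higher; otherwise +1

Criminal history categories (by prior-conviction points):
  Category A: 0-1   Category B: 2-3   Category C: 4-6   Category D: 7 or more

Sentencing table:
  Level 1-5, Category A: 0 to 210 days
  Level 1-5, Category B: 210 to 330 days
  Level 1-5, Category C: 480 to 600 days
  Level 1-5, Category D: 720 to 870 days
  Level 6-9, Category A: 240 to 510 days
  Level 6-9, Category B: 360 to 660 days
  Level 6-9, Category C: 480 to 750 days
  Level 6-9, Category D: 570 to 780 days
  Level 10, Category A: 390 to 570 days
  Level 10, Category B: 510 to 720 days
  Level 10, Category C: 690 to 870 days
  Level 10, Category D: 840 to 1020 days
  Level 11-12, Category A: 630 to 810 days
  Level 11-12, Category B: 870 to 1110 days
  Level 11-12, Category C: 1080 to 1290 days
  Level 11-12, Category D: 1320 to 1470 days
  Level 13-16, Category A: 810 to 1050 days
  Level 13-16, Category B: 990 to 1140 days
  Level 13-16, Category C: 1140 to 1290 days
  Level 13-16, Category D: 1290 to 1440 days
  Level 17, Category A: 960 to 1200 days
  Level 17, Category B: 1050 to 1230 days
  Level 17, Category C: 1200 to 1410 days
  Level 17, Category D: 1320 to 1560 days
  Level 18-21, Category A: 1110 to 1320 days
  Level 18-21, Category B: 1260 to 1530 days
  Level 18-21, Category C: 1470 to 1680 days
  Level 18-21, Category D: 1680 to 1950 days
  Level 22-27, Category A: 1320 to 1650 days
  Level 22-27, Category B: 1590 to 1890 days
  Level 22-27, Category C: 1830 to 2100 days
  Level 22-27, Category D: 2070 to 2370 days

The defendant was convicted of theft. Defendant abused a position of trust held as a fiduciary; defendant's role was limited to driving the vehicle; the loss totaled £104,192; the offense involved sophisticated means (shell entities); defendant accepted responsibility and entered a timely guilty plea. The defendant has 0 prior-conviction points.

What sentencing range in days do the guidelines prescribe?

810-1050 days

Base offense level for theft: 12.
§2 applies: 12 − 2 = 10.
§3 applies (level before this adjustment is 10 ≥ 10, so +4): 10 + 4 = 14.
§4 applies: 14 + 2 = 16.
§5 does not apply.
§6 applies: 16 − 3 = 13.
§7 applies (level before this adjustment is 13 ≥ 8, so +3): 13 + 3 = 16.
Final offense level: 16.
Criminal history: 0 prior points → Category A (0-1).
Level 16 falls in the 13-16 band.
Grid: Level 13-16 × Category A = 810-1050 days.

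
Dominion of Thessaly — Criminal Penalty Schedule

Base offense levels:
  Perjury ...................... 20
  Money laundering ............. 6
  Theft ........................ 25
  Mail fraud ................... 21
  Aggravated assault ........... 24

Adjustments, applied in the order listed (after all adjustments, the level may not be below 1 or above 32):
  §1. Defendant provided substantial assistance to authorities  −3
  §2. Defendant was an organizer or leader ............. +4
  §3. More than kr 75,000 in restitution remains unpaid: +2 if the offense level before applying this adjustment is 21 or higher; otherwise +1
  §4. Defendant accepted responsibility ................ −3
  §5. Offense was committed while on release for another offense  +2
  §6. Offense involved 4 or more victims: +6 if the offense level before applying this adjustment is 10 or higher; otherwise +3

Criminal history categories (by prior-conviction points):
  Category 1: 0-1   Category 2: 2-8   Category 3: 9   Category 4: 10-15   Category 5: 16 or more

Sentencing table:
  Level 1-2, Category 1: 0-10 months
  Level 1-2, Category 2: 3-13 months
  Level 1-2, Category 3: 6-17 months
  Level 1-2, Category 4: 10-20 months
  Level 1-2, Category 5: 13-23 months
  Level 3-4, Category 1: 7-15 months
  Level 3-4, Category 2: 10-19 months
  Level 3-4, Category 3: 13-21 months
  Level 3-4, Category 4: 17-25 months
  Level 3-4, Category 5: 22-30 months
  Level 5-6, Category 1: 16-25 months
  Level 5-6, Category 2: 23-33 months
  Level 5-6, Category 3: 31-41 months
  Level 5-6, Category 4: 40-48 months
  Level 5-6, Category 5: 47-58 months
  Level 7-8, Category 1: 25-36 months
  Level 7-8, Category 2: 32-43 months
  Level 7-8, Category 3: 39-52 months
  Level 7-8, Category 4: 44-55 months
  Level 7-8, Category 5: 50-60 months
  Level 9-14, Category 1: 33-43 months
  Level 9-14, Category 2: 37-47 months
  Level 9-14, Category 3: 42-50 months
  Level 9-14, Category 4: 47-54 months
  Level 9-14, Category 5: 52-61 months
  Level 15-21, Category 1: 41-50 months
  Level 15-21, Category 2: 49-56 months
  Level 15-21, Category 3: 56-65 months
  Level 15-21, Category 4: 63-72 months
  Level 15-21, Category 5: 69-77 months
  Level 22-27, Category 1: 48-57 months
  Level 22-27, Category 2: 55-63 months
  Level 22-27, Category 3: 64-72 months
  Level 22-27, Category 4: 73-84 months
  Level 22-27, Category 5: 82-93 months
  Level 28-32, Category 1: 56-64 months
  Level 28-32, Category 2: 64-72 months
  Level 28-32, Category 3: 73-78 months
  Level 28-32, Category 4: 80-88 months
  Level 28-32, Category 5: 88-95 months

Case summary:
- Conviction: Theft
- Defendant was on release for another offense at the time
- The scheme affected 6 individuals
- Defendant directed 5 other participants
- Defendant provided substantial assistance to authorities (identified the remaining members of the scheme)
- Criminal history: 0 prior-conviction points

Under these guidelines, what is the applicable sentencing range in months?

56-64 months

Base offense level for theft: 25.
§1 applies: 25 − 3 = 22.
§2 applies: 22 + 4 = 26.
§4 does not apply.
§5 applies: 26 + 2 = 28.
§6 applies (level before this adjustment is 28 ≥ 10, so +6): 28 + 6 = 34.
Level 34 exceeds the maximum of 32; capped at 32.
Final offense level: 32.
Criminal history: 0 prior points → Category 1 (0-1).
Level 32 falls in the 28-32 band.
Grid: Level 28-32 × Category 1 = 56-64 months.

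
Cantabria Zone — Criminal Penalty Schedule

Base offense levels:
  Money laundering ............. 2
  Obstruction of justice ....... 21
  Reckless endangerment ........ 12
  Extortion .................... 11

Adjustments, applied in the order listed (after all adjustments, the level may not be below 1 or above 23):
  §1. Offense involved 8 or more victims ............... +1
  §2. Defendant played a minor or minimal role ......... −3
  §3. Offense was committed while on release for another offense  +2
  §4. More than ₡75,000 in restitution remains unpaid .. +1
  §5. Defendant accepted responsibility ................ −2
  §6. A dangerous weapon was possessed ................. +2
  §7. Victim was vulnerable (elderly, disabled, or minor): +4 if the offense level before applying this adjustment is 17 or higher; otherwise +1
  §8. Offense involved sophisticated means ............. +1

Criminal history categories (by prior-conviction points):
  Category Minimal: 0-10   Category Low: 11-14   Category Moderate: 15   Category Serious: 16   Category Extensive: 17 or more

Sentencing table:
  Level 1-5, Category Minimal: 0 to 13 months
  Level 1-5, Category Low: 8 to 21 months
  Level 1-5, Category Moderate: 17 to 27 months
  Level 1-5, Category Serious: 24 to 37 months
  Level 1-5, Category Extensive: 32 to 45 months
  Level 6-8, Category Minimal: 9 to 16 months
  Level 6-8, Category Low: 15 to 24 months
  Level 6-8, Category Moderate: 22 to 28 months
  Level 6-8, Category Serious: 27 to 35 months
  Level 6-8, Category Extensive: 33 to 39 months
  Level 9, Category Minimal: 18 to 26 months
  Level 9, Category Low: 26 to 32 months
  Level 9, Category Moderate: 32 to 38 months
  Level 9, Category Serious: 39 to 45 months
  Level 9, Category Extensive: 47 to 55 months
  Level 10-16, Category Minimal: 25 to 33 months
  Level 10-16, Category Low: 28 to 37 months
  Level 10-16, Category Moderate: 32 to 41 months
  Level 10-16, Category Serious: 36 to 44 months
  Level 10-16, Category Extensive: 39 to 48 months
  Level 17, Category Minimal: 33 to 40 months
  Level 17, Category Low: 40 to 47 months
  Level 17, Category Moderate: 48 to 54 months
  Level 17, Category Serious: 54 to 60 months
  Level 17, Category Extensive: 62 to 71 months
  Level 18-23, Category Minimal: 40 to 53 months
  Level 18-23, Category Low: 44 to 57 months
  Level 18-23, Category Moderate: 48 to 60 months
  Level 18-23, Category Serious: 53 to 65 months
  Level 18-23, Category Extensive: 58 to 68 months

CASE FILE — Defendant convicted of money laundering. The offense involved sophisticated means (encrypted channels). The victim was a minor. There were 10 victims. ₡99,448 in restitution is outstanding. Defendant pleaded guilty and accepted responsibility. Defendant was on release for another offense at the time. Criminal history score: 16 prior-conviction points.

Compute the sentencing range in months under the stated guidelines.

27-35 months

Base offense level for money laundering: 2.
§1 applies: 2 + 1 = 3.
§2 does not apply.
§3 applies: 3 + 2 = 5.
§4 applies: 5 + 1 = 6.
§5 applies: 6 − 2 = 4.
§6 does not apply.
§7 applies (level before this adjustment is 4 < 17, so +1): 4 + 1 = 5.
§8 applies: 5 + 1 = 6.
Final offense level: 6.
Criminal history: 16 prior points → Category Serious (16).
Level 6 falls in the 6-8 band.
Grid: Level 6-8 × Category Serious = 27-35 months.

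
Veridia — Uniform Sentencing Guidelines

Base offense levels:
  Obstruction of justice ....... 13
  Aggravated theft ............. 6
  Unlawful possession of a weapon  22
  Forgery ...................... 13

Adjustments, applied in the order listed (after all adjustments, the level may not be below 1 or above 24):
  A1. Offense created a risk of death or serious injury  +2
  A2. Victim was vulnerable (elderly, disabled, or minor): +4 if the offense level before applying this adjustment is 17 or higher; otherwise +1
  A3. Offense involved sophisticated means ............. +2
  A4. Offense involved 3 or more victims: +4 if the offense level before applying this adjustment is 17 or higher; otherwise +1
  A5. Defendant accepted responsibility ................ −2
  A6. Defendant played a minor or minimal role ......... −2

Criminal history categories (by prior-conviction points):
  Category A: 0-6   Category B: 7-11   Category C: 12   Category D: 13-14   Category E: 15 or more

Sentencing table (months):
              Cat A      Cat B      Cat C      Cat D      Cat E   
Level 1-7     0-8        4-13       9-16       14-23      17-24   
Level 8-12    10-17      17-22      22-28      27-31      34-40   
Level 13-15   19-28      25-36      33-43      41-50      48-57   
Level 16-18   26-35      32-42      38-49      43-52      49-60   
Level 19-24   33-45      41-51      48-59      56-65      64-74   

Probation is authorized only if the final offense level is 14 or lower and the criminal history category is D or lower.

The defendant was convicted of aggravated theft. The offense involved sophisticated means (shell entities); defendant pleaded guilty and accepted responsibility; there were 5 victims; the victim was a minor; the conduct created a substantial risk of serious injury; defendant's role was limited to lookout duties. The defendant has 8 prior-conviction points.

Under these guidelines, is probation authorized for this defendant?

Yes

Base offense level for aggravated theft: 6.
A1 applies: 6 + 2 = 8.
A2 applies (level before this adjustment is 8 < 17, so +1): 8 + 1 = 9.
A3 applies: 9 + 2 = 11.
A4 applies (level before this adjustment is 11 < 17, so +1): 11 + 1 = 12.
A5 applies: 12 − 2 = 10.
A6 applies: 10 − 2 = 8.
Final offense level: 8.
Criminal history: 8 prior points → Category B (7-11).
Level 8 falls in the 8-12 band.
Grid: Level 8-12 × Category B = 17-22 months.
Probation check: level 8 ≤ 14 and category B ≤ D → eligible.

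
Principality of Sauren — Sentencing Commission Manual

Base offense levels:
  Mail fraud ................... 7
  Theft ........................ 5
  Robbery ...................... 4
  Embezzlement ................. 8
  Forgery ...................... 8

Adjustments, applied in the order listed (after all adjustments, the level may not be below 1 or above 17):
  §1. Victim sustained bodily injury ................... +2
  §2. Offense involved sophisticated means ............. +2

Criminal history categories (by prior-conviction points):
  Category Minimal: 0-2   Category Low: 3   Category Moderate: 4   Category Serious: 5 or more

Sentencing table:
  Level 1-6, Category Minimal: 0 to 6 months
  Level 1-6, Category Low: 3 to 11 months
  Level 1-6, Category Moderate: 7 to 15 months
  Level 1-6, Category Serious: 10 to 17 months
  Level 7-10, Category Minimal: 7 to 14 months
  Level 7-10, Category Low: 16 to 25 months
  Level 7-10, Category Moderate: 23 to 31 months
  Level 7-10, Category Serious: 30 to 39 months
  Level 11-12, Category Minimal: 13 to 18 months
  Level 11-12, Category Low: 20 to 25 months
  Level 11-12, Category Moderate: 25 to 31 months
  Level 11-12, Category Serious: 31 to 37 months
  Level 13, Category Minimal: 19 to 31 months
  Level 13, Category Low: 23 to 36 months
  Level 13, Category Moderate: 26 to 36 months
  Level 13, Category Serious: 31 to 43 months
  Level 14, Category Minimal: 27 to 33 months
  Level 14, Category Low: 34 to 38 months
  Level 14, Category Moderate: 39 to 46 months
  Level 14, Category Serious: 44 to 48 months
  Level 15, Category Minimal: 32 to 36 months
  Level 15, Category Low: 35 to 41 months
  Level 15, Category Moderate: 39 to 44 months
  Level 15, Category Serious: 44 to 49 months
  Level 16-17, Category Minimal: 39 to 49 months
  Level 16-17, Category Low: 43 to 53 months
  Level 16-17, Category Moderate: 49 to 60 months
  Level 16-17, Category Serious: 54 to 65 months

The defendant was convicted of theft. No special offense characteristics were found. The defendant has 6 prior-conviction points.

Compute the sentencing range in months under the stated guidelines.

10-17 months

Base offense level for theft: 5.
Final offense level: 5.
Criminal history: 6 prior points → Category Serious (5+).
Level 5 falls in the 1-6 band.
Grid: Level 1-6 × Category Serious = 10-17 months.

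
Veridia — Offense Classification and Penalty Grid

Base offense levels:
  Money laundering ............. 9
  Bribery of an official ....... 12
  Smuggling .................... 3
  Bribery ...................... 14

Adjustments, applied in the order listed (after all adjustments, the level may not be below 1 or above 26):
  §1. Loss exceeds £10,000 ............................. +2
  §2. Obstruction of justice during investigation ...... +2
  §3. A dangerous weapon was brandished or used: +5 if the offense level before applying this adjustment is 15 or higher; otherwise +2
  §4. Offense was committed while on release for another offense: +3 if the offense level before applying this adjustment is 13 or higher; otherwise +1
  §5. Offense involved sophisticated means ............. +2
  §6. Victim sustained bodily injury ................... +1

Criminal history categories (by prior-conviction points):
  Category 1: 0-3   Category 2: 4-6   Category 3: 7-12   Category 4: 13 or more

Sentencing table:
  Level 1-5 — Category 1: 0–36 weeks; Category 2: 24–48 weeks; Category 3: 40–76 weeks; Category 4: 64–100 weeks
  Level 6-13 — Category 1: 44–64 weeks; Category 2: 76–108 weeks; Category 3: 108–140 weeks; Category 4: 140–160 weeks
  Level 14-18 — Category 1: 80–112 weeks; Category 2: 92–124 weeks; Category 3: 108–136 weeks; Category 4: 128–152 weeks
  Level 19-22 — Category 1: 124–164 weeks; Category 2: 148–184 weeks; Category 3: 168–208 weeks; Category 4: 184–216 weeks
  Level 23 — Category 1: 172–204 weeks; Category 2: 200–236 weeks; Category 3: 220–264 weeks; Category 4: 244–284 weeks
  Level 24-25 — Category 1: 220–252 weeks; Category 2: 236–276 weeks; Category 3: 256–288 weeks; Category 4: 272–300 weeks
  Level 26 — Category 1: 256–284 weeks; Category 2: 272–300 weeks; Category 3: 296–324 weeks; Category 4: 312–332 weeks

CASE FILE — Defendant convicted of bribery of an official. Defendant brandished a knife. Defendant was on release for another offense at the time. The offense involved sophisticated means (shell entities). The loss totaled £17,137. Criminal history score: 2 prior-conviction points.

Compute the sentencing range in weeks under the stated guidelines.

Base offense level for bribery of an official: 12.
§1 applies: 12 + 2 = 14.
§2 does not apply.
§3 applies (level before this adjustment is 14 < 15, so +2): 14 + 2 = 16.
§4 applies (level before this adjustment is 16 ≥ 13, so +3): 16 + 3 = 19.
§5 applies: 19 + 2 = 21.
Final offense level: 21.
Criminal history: 2 prior points → Category 1 (0-3).
Level 21 falls in the 19-22 band.
Grid: Level 19-22 × Category 1 = 124-164 weeks.

124-164 weeks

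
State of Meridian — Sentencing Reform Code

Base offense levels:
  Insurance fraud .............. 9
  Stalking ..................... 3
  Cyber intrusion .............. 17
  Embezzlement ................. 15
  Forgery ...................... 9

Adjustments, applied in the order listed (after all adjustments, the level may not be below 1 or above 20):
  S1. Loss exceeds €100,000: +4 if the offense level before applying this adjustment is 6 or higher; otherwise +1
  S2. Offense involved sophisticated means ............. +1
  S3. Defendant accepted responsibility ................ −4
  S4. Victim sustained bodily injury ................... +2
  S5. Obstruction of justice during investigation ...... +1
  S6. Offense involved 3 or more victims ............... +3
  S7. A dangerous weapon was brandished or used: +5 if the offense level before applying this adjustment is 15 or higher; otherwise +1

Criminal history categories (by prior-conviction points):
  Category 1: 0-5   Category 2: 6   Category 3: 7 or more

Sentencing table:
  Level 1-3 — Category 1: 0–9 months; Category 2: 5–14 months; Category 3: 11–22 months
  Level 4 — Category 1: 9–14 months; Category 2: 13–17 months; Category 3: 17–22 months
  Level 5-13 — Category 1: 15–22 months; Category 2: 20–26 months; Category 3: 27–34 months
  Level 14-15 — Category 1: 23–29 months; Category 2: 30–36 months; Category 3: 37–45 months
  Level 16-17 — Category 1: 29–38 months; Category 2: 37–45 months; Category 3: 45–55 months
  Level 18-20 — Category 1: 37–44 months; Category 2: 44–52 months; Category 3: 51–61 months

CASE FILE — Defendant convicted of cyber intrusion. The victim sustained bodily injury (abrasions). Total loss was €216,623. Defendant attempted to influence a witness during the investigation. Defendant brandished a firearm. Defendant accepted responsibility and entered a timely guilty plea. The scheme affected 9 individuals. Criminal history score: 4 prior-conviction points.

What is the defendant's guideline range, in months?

Base offense level for cyber intrusion: 17.
S1 applies (level before this adjustment is 17 ≥ 6, so +4): 17 + 4 = 21.
S2 does not apply.
S3 applies: 21 − 4 = 17.
S4 applies: 17 + 2 = 19.
S5 applies: 19 + 1 = 20.
S6 applies: 20 + 3 = 23.
S7 applies (level before this adjustment is 23 ≥ 15, so +5): 23 + 5 = 28.
Level 28 exceeds the maximum of 20; capped at 20.
Final offense level: 20.
Criminal history: 4 prior points → Category 1 (0-5).
Level 20 falls in the 18-20 band.
Grid: Level 18-20 × Category 1 = 37-44 months.

37-44 months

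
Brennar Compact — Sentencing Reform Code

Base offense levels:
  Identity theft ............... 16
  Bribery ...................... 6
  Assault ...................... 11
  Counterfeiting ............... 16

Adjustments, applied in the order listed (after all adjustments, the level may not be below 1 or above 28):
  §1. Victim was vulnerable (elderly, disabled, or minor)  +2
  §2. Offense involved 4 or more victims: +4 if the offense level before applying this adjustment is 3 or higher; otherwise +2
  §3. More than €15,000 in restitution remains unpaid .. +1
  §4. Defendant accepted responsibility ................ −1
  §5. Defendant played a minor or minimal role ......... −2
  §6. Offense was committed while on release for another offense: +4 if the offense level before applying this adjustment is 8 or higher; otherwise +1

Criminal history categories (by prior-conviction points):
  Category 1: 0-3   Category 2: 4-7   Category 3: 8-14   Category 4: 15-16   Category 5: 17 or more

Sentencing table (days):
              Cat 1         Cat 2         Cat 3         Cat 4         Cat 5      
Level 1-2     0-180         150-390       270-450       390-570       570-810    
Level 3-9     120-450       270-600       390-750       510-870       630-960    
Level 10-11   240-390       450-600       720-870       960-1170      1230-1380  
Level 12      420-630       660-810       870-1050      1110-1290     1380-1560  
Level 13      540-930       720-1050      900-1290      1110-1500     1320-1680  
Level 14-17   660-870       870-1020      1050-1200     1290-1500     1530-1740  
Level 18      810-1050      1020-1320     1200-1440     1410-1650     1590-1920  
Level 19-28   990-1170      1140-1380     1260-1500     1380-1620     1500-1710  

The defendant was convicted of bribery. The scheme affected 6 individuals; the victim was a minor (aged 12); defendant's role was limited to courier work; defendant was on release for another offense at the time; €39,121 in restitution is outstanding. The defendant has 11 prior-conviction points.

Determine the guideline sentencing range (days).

Base offense level for bribery: 6.
§1 applies: 6 + 2 = 8.
§2 applies (level before this adjustment is 8 ≥ 3, so +4): 8 + 4 = 12.
§3 applies: 12 + 1 = 13.
§4 does not apply.
§5 applies: 13 − 2 = 11.
§6 applies (level before this adjustment is 11 ≥ 8, so +4): 11 + 4 = 15.
Final offense level: 15.
Criminal history: 11 prior points → Category 3 (8-14).
Level 15 falls in the 14-17 band.
Grid: Level 14-17 × Category 3 = 1050-1200 days.

1050-1200 days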